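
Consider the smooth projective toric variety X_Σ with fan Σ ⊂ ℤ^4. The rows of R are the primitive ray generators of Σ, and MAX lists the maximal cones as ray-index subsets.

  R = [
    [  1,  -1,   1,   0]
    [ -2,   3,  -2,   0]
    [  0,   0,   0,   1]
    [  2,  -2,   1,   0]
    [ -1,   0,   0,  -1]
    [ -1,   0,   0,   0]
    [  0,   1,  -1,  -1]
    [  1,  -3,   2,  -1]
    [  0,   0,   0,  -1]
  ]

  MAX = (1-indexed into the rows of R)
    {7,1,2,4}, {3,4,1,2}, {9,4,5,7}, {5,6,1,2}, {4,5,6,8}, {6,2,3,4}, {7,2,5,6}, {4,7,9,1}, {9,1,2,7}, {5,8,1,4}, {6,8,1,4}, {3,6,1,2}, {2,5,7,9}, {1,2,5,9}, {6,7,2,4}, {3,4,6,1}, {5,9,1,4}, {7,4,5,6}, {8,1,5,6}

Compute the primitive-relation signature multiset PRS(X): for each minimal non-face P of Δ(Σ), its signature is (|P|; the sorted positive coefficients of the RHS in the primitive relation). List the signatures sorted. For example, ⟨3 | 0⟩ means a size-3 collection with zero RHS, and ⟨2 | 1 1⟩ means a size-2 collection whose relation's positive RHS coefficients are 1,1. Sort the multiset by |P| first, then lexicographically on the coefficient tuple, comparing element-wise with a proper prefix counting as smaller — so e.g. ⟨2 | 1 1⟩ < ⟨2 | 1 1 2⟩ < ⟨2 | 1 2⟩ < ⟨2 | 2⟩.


Minimal non-faces — 14 found among 9 rays, 19 max cones:

  P = {3,9}:  v_{3} + v_{9} = 0  →  sig = ⟨2 | 0⟩
  P = {2,8}:  v_{2} + v_{8} = v_{5}  →  sig = ⟨2 | 1⟩
  P = {3,5}:  v_{3} + v_{5} = v_{6}  →  sig = ⟨2 | 1⟩
  P = {6,9}:  v_{6} + v_{9} = v_{5}  →  sig = ⟨2 | 1⟩
  P = {3,7}:  v_{3} + v_{7} = v_{2} + v_{4}  →  sig = ⟨2 | 1 1⟩
  P = {7,8}:  v_{7} + v_{8} = v_{4} + v_{5} + v_{9}  →  sig = ⟨2 | 1 1 1⟩
  P = {3,8}:  v_{3} + v_{8} = v_{1} + v_{4} + 2·v_{6}  →  sig = ⟨2 | 1 1 2⟩
  P = {8,9}:  v_{8} + v_{9} = v_{1} + v_{4} + 2·v_{5}  →  sig = ⟨2 | 1 1 2⟩
  P = {1,6,7}:  v_{1} + v_{6} + v_{7} = v_{9}  →  sig = ⟨3 | 1⟩
  P = {2,4,9}:  v_{2} + v_{4} + v_{9} = v_{7}  →  sig = ⟨3 | 1⟩
  P = {2,4,5}:  v_{2} + v_{4} + v_{5} = v_{6} + v_{7}  →  sig = ⟨3 | 1 1⟩
  P = {1,5,7}:  v_{1} + v_{5} + v_{7} = 2·v_{9}  →  sig = ⟨3 | 2⟩
  P = {1,2,4,6}:  v_{1} + v_{2} + v_{4} + v_{6} = 0  →  sig = ⟨4 | 0⟩
  P = {1,4,5,6}:  v_{1} + v_{4} + v_{5} + v_{6} = v_{8}  →  sig = ⟨4 | 1⟩

so the primitive-relation signature multiset is
    ⟨2 | 0⟩
    ⟨2 | 1⟩
    ⟨2 | 1⟩
    ⟨2 | 1⟩
    ⟨2 | 1 1⟩
    ⟨2 | 1 1 1⟩
    ⟨2 | 1 1 2⟩
    ⟨2 | 1 1 2⟩
    ⟨3 | 1⟩
    ⟨3 | 1⟩
    ⟨3 | 1 1⟩
    ⟨3 | 2⟩
    ⟨4 | 0⟩
    ⟨4 | 1⟩


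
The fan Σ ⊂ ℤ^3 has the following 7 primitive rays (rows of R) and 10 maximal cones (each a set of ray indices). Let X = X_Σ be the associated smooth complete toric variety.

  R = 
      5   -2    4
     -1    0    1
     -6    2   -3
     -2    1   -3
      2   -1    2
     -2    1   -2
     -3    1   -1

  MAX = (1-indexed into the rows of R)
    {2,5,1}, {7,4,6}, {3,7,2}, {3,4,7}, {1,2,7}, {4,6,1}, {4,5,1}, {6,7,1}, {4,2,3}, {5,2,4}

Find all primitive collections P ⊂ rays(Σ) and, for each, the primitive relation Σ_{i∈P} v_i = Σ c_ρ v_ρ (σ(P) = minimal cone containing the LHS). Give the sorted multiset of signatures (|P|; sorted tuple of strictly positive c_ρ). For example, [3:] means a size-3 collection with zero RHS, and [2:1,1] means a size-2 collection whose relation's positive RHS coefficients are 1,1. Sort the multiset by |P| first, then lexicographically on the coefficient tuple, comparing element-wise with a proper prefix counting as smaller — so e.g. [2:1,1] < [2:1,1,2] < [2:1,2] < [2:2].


Δ(Σ) — 7 vertices, 9 min non-faces:

  P = {5,6}:  v_{5} + v_{6} = 0  →  sig = [2:]
  P = {1,3}:  v_{1} + v_{3} = v_{2}  →  sig = [2:1]
  P = {2,6}:  v_{2} + v_{6} = v_{7}  →  sig = [2:1]
  P = {5,7}:  v_{5} + v_{7} = v_{2}  →  sig = [2:1]
  P = {3,5}:  v_{3} + v_{5} = 2·v_{2} + v_{4}  →  sig = [2:1,2]
  P = {3,6}:  v_{3} + v_{6} = v_{4} + 2·v_{7}  →  sig = [2:1,2]
  P = {1,4,7}:  v_{1} + v_{4} + v_{7} = 0  →  sig = [3:]
  P = {1,2,4}:  v_{1} + v_{2} + v_{4} = v_{5}  →  sig = [3:1]
  P = {2,4,7}:  v_{2} + v_{4} + v_{7} = v_{3}  →  sig = [3:1]

Signatures (|P|; sorted positive RHS coefficients), sorted:
{ [2:],  [2:1] ×3,  [2:1,2] ×2,  [3:],  [3:1] ×2 }


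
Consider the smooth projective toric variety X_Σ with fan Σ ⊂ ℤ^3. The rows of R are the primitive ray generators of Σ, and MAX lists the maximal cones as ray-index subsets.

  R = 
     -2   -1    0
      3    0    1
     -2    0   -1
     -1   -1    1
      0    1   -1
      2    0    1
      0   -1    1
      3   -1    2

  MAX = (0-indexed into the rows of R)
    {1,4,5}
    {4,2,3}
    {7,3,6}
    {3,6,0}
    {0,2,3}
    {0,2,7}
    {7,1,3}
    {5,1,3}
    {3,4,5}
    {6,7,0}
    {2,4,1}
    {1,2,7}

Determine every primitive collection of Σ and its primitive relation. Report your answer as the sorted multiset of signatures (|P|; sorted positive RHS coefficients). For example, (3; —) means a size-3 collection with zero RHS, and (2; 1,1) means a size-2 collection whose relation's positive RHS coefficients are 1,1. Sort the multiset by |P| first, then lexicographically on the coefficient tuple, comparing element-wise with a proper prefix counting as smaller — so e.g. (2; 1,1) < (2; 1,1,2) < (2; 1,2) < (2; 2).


Δ(Σ) — 8 vertices, 14 min non-faces:

  P={2,5}:  v_{2} + v_{5} = 0 ; sig = (2; —)
  P={4,6}:  v_{4} + v_{6} = 0 ; sig = (2; —)
  P={0,4}:  v_{0} + v_{4} = v_{2} ; sig = (2; 1)
  P={0,5}:  v_{0} + v_{5} = v_{6} ; sig = (2; 1)
  P={1,6}:  v_{1} + v_{6} = v_{7} ; sig = (2; 1)
  P={2,6}:  v_{2} + v_{6} = v_{0} ; sig = (2; 1)
  P={4,7}:  v_{4} + v_{7} = v_{1} ; sig = (2; 1)
  P={0,1}:  v_{0} + v_{1} = v_{2} + v_{7} ; sig = (2; 1,1)
  P={5,6}:  v_{5} + v_{6} = v_{1} + v_{3} ; sig = (2; 1,1)
  P={5,7}:  v_{5} + v_{7} = 2·v_{1} + v_{3} ; sig = (2; 1,2)
  P={1,2,3}:  v_{1} + v_{2} + v_{3} = v_{6} ; sig = (3; 1)
  P={1,3,4}:  v_{1} + v_{3} + v_{4} = v_{5} ; sig = (3; 1)
  P={2,3,7}:  v_{2} + v_{3} + v_{7} = 2·v_{6} ; sig = (3; 2)
  P={0,3,7}:  v_{0} + v_{3} + v_{7} = 3·v_{6} ; sig = (3; 3)

Sorted signature multiset PRS(X):
    |P|=2: 10 collections, coeffs (), (), (1), (1), (1), (1), (1), (1,1), (1,1), (1,2)
    |P|=3: 4 collections, coeffs (1), (1), (2), (3)


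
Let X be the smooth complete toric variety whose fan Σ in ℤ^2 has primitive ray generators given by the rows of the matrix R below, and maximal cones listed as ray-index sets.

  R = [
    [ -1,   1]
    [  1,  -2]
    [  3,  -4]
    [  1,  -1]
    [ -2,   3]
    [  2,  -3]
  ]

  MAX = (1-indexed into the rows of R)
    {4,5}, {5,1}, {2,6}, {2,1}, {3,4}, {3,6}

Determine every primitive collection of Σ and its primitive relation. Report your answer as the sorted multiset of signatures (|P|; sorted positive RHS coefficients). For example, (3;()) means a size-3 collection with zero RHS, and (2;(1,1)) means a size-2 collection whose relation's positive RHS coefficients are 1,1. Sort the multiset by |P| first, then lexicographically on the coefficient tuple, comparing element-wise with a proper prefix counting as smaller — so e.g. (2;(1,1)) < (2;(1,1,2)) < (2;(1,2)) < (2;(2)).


9 minimal non-faces of Δ(Σ) (on 6 rays):

  {1,4}:  v_{1} + v_{4} = 0  so sig = (2;())
  {5,6}:  v_{5} + v_{6} = 0  so sig = (2;())
  {1,3}:  v_{1} + v_{3} = v_{6}  so sig = (2;(1))
  {1,6}:  v_{1} + v_{6} = v_{2}  so sig = (2;(1))
  {2,4}:  v_{2} + v_{4} = v_{6}  so sig = (2;(1))
  {2,5}:  v_{2} + v_{5} = v_{1}  so sig = (2;(1))
  {3,5}:  v_{3} + v_{5} = v_{4}  so sig = (2;(1))
  {4,6}:  v_{4} + v_{6} = v_{3}  so sig = (2;(1))
  {2,3}:  v_{2} + v_{3} = 2·v_{6}  so sig = (2;(2))

Sorted signature multiset PRS(X):
    |P|=2: 9 collections, coeffs (), (), (1), (1), (1), (1), (1), (1), (2)


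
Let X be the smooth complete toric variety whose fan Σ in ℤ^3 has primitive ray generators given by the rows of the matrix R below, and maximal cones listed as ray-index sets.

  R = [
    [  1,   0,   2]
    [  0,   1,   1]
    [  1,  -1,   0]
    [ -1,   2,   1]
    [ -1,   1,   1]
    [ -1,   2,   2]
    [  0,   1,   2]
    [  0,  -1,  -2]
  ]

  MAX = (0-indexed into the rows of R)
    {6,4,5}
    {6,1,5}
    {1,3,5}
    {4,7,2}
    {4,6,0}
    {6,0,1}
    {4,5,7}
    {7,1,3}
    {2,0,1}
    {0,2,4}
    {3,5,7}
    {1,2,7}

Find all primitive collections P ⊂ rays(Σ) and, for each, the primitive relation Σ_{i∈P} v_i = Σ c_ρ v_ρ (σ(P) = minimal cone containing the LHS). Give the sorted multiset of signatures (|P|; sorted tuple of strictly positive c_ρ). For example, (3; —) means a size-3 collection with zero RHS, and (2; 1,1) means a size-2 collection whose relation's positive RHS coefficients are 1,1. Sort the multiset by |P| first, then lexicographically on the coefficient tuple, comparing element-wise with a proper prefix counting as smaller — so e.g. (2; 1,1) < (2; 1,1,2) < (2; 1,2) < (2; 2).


11 minimal non-faces of Δ(Σ) (on 8 rays):

  P={6,7}:  v_{6} + v_{7} = 0  so sig = (2; —)
  P={0,7}:  v_{0} + v_{7} = v_{2}  so sig = (2; 1)
  P={1,4}:  v_{1} + v_{4} = v_{5}  so sig = (2; 1)
  P={2,3}:  v_{2} + v_{3} = v_{1}  so sig = (2; 1)
  P={2,5}:  v_{2} + v_{5} = v_{6}  so sig = (2; 1)
  P={2,6}:  v_{2} + v_{6} = v_{0}  so sig = (2; 1)
  P={0,3}:  v_{0} + v_{3} = v_{1} + v_{6}  so sig = (2; 1,1)
  P={3,6}:  v_{3} + v_{6} = v_{1} + v_{5}  so sig = (2; 1,1)
  P={3,4}:  v_{3} + v_{4} = 2·v_{5} + v_{7}  so sig = (2; 1,2)
  P={0,5}:  v_{0} + v_{5} = 2·v_{6}  so sig = (2; 2)
  P={1,5,7}:  v_{1} + v_{5} + v_{7} = v_{3}  so sig = (3; 1)

Hence PRS(X_Σ) =
    |P|=2: 10 collections, coeffs (), (1), (1), (1), (1), (1), (1,1), (1,1), (1,2), (2)
    |P|=3: 1 collection, coeffs (1)


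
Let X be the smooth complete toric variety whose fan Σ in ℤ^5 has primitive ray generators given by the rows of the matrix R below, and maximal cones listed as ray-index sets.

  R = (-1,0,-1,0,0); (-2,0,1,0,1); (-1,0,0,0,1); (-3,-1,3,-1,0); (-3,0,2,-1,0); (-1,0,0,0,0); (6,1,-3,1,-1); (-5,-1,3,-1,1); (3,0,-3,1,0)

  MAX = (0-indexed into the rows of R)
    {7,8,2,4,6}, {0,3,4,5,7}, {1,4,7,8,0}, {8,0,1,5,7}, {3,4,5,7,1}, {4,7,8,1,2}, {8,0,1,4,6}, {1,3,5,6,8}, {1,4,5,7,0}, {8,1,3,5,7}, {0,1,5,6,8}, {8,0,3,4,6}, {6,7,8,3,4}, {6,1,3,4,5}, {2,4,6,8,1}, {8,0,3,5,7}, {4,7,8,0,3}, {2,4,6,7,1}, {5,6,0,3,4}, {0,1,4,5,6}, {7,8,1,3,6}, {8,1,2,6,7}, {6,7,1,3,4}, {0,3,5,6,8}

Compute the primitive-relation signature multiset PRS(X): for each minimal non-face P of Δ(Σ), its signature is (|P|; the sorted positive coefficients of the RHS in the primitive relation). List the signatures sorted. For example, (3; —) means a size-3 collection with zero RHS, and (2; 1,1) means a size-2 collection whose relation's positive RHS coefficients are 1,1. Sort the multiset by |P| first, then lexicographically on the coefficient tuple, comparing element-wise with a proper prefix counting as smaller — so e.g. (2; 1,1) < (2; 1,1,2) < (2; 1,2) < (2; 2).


The 9 primitive collections of Σ (r=9, n=5):

  • {2,5}:  v_{2} + v_{5} = v_{1} + v_{4} + v_{8}  so sig = (2; 1,1,1)
  • {2,3}:  v_{2} + v_{3} = v_{6} + 2·v_{7}  so sig = (2; 1,2)
  • {0,2}:  v_{0} + v_{2} = v_{1} + 2·v_{4} + 2·v_{8}  so sig = (2; 1,2,2)
  • {5,6,7}:  v_{5} + v_{6} + v_{7} = 0  so sig = (3; —)
  • {4,5,8}:  v_{4} + v_{5} + v_{8} = v_{0}  so sig = (3; 1)
  • {0,1,3}:  v_{0} + v_{1} + v_{3} = v_{5} + v_{7}  so sig = (3; 1,1)
  • {0,6,7}:  v_{0} + v_{6} + v_{7} = v_{4} + v_{8}  so sig = (3; 1,1)
  • {1,3,4,8}:  v_{1} + v_{3} + v_{4} + v_{8} = v_{7}  so sig = (4; 1)
  • {1,4,6,7,8}:  v_{1} + v_{4} + v_{6} + v_{7} + v_{8} = v_{2}  so sig = (5; 1)

Sorted signature multiset PRS(X):
    |P|=2: 3 collections, coeffs (1,1,1), (1,2), (1,2,2)
    |P|=3: 4 collections, coeffs (), (1), (1,1), (1,1)
    |P|=4: 1 collection, coeffs (1)
    |P|=5: 1 collection, coeffs (1)


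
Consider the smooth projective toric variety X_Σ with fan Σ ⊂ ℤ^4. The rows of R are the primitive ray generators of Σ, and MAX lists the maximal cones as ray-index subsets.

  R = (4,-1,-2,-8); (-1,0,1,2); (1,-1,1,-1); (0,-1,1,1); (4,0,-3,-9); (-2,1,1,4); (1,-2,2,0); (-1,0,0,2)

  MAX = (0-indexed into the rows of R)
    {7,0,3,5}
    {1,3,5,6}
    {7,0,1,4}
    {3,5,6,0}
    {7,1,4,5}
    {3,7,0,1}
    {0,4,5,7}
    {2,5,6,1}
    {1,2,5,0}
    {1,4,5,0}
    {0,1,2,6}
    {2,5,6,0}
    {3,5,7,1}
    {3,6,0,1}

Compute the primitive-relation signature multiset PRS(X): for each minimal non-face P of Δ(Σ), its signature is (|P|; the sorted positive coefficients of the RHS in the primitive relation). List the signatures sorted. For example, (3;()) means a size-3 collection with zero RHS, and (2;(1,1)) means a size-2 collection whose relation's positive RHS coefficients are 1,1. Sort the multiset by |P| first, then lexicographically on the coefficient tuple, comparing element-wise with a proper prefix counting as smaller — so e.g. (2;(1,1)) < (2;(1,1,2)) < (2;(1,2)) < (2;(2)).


Δ(Σ) — 8 vertices, 9 min non-faces:

  P={2,3}:  v_{2} + v_{3} = v_{6}  ⟹  sig = (2;(1))
  P={2,7}:  v_{2} + v_{7} = v_{3}  ⟹  sig = (2;(1))
  P={3,4}:  v_{3} + v_{4} = v_{0}  ⟹  sig = (2;(1))
  P={4,6}:  v_{4} + v_{6} = v_{0} + v_{2}  ⟹  sig = (2;(1,1))
  P={2,4}:  v_{2} + v_{4} = 2·v_{0} + v_{1} + v_{5}  ⟹  sig = (2;(1,1,2))
  P={6,7}:  v_{6} + v_{7} = 2·v_{3}  ⟹  sig = (2;(2))
  P={0,1,5,7}:  v_{0} + v_{1} + v_{5} + v_{7} = 0  ⟹  sig = (4;())
  P={0,1,3,5}:  v_{0} + v_{1} + v_{3} + v_{5} = v_{2}  ⟹  sig = (4;(1))
  P={0,1,5,6}:  v_{0} + v_{1} + v_{5} + v_{6} = 2·v_{2}  ⟹  sig = (4;(2))

so the primitive-relation signature multiset is
    |P|=2: 6 collections, coeffs (1), (1), (1), (1,1), (1,1,2), (2)
    |P|=4: 3 collections, coeffs (), (1), (2)


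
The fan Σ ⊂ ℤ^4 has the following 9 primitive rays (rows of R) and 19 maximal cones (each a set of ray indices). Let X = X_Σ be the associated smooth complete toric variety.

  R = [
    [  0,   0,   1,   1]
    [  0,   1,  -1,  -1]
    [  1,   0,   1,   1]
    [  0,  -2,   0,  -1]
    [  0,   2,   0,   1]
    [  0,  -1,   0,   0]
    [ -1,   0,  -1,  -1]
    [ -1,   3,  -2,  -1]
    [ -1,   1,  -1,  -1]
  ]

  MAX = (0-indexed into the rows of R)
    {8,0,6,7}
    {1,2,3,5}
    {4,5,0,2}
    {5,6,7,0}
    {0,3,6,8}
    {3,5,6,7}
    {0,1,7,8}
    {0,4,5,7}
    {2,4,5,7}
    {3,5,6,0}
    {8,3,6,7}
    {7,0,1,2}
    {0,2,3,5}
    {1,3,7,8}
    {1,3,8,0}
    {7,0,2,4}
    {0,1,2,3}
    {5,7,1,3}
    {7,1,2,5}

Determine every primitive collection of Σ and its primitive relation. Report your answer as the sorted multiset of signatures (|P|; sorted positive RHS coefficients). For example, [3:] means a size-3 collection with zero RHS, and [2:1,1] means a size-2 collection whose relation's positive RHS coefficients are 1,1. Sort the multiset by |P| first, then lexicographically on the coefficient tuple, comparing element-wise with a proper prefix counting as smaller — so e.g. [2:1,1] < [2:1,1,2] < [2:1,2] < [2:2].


12 minimal non-faces of Δ(Σ) (on 9 rays):

  • {2,6}:  v_{2} + v_{6} = 0  ⇒ sig = [2:]
  • {3,4}:  v_{3} + v_{4} = 0  ⇒ sig = [2:]
  • {5,8}:  v_{5} + v_{8} = v_{6}  ⇒ sig = [2:1]
  • {1,4}:  v_{1} + v_{4} = v_{2} + v_{7}  ⇒ sig = [2:1,1]
  • {1,6}:  v_{1} + v_{6} = v_{3} + v_{7}  ⇒ sig = [2:1,1]
  • {2,8}:  v_{2} + v_{8} = v_{0} + v_{1}  ⇒ sig = [2:1,1]
  • {4,8}:  v_{4} + v_{8} = v_{0} + v_{7}  ⇒ sig = [2:1,1]
  • {4,6}:  v_{4} + v_{6} = v_{0} + v_{5} + v_{7}  ⇒ sig = [2:1,1,1]
  • {0,1,5}:  v_{0} + v_{1} + v_{5} = 0  ⇒ sig = [3:]
  • {0,3,7}:  v_{0} + v_{3} + v_{7} = v_{8}  ⇒ sig = [3:1]
  • {2,3,7}:  v_{2} + v_{3} + v_{7} = v_{1}  ⇒ sig = [3:1]
  • {0,2,5,7}:  v_{0} + v_{2} + v_{5} + v_{7} = v_{4}  ⇒ sig = [4:1]

Hence PRS(X_Σ) =
    [2:]
    [2:]
    [2:1]
    [2:1,1]
    [2:1,1]
    [2:1,1]
    [2:1,1]
    [2:1,1,1]
    [3:]
    [3:1]
    [3:1]
    [4:1]


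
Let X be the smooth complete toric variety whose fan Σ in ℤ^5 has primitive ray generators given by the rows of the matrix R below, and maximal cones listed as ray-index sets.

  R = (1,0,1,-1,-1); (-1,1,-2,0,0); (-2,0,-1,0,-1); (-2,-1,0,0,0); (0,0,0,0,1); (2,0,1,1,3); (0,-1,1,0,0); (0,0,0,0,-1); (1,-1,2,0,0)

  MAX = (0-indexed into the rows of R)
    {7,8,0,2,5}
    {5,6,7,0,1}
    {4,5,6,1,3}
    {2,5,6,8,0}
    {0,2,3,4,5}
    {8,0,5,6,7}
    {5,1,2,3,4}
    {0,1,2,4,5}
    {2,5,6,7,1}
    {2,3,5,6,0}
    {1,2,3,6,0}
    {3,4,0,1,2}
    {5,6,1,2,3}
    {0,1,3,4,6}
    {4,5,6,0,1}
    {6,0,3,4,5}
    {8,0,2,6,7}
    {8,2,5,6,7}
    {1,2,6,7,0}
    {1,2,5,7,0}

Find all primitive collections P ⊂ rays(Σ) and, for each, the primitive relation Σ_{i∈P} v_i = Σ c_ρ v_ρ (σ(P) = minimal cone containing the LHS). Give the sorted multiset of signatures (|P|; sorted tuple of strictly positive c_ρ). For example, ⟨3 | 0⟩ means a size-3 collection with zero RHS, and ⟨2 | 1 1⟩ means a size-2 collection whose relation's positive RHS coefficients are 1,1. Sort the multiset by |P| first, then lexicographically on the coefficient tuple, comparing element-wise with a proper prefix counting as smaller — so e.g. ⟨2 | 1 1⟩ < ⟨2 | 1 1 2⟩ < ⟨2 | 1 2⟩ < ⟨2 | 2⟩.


Δ(Σ) — 9 vertices, 9 min non-faces:

  P = {1,8}:  v_{1} + v_{8} = 0 — sig = ⟨2 | 0⟩
  P = {4,7}:  v_{4} + v_{7} = 0 — sig = ⟨2 | 0⟩
  P = {3,7}:  v_{3} + v_{7} = v_{2} + v_{6} — sig = ⟨2 | 1 1⟩
  P = {4,8}:  v_{4} + v_{8} = v_{0} + v_{2} + v_{5} + v_{6} — sig = ⟨2 | 1 1 1 1⟩
  P = {3,8}:  v_{3} + v_{8} = v_{0} + 2·v_{2} + v_{5} + 2·v_{6} — sig = ⟨2 | 1 1 2 2⟩
  P = {2,4,6}:  v_{2} + v_{4} + v_{6} = v_{3} — sig = ⟨3 | 1⟩
  P = {0,1,3,5}:  v_{0} + v_{1} + v_{3} + v_{5} = 2·v_{4} — sig = ⟨4 | 2⟩
  P = {0,1,2,5,6}:  v_{0} + v_{1} + v_{2} + v_{5} + v_{6} = v_{4} — sig = ⟨5 | 1⟩
  P = {0,2,5,6,7}:  v_{0} + v_{2} + v_{5} + v_{6} + v_{7} = v_{8} — sig = ⟨5 | 1⟩

Signatures (|P|; sorted positive RHS coefficients), sorted:
{ ⟨2 | 0⟩ ×2,  ⟨2 | 1 1⟩,  ⟨2 | 1 1 1 1⟩,  ⟨2 | 1 1 2 2⟩,  ⟨3 | 1⟩,  ⟨4 | 2⟩,  ⟨5 | 1⟩ ×2 }


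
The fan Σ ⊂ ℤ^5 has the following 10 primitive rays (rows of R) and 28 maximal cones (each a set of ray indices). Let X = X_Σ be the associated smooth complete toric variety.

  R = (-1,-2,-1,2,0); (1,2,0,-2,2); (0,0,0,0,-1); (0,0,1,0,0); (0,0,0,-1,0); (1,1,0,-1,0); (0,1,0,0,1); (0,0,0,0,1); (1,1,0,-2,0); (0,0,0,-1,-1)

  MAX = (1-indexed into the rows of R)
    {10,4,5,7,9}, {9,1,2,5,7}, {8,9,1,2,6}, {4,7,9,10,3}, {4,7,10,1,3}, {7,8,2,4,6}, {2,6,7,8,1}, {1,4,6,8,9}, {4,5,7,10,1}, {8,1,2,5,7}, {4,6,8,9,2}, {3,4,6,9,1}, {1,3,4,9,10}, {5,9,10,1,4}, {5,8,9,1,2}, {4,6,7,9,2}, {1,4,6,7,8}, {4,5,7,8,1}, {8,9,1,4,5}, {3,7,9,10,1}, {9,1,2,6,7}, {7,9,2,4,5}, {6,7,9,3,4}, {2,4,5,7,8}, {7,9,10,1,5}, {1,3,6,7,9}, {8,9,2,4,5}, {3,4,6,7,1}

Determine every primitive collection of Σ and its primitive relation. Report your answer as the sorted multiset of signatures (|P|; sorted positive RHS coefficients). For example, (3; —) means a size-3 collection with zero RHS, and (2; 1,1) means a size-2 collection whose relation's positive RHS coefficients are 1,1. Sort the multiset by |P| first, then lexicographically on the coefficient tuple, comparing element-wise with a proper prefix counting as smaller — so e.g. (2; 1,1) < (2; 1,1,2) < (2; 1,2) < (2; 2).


|primitive collections| = 10. Relations:

  P = {3,8}:  v_{3} + v_{8} = 0  so sig = (2; —)
  P = {3,5}:  v_{3} + v_{5} = v_{10}  so sig = (2; 1)
  P = {5,6}:  v_{5} + v_{6} = v_{9}  so sig = (2; 1)
  P = {8,10}:  v_{8} + v_{10} = v_{5}  so sig = (2; 1)
  P = {2,3}:  v_{2} + v_{3} = v_{7} + v_{9}  so sig = (2; 1,1)
  P = {6,10}:  v_{6} + v_{10} = v_{3} + v_{9}  so sig = (2; 1,1)
  P = {2,10}:  v_{2} + v_{10} = v_{5} + v_{7} + v_{9}  so sig = (2; 1,1,1)
  P = {7,8,9}:  v_{7} + v_{8} + v_{9} = v_{2}  so sig = (3; 1)
  P = {1,2,4}:  v_{1} + v_{2} + v_{4} = 2·v_{8}  so sig = (3; 2)
  P = {1,4,7,9}:  v_{1} + v_{4} + v_{7} + v_{9} = v_{8}  so sig = (4; 1)

so the primitive-relation signature multiset is
{ (2; —),  (2; 1) ×3,  (2; 1,1) ×2,  (2; 1,1,1),  (3; 1),  (3; 2),  (4; 1) }


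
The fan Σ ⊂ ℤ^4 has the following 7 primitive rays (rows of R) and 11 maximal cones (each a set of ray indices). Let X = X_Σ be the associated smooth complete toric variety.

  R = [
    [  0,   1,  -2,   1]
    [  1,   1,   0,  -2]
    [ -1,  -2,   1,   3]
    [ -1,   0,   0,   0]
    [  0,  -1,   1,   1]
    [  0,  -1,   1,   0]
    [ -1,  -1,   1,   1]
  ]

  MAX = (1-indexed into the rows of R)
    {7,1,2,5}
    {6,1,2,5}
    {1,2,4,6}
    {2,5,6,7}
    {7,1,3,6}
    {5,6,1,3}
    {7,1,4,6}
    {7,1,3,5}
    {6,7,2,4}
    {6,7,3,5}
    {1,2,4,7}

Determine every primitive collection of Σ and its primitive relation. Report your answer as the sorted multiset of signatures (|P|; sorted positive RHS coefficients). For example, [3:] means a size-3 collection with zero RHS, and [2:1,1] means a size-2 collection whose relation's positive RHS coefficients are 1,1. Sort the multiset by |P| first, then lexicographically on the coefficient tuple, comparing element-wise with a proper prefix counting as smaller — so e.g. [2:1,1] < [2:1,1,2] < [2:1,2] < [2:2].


Primitive collections (5):

  P={2,3}:  v_{2} + v_{3} = v_{5}  ⟹  sig = [2:1]
  P={4,5}:  v_{4} + v_{5} = v_{7}  ⟹  sig = [2:1]
  P={3,4}:  v_{3} + v_{4} = v_{1} + v_{6} + 2·v_{7}  ⟹  sig = [2:1,1,2]
  P={1,2,6,7}:  v_{1} + v_{2} + v_{6} + v_{7} = 0  ⟹  sig = [4:]
  P={1,5,6,7}:  v_{1} + v_{5} + v_{6} + v_{7} = v_{3}  ⟹  sig = [4:1]

Hence PRS(X_Σ) =
[[2:1], [2:1], [2:1,1,2], [4:], [4:1]]


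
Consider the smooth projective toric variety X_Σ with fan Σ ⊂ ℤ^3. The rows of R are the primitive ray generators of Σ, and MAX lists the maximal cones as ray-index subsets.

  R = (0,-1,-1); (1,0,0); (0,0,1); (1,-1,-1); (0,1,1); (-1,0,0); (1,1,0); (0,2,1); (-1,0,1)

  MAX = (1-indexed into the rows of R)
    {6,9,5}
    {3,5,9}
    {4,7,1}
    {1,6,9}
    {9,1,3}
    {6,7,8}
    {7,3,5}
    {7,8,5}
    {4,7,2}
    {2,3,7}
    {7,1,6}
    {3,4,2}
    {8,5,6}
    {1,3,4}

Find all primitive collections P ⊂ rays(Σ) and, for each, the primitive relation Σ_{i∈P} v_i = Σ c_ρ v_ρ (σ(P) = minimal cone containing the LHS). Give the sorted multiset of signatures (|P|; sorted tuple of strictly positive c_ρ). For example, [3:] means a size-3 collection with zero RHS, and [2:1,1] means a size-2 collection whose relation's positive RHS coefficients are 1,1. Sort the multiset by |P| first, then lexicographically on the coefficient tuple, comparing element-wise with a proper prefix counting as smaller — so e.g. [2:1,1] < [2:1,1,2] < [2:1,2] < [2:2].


Δ(Σ) — 9 vertices, 18 min non-faces:

  P = {1,5}:  v_{1} + v_{5} = 0 ; sig = [2:]
  P = {2,6}:  v_{2} + v_{6} = 0 ; sig = [2:]
  P = {1,2}:  v_{1} + v_{2} = v_{4} ; sig = [2:1]
  P = {2,9}:  v_{2} + v_{9} = v_{3} ; sig = [2:1]
  P = {3,6}:  v_{3} + v_{6} = v_{9} ; sig = [2:1]
  P = {4,5}:  v_{4} + v_{5} = v_{2} ; sig = [2:1]
  P = {4,6}:  v_{4} + v_{6} = v_{1} ; sig = [2:1]
  P = {4,8}:  v_{4} + v_{8} = v_{7} ; sig = [2:1]
  P = {7,9}:  v_{7} + v_{9} = v_{5} ; sig = [2:1]
  P = {1,8}:  v_{1} + v_{8} = v_{6} + v_{7} ; sig = [2:1,1]
  P = {2,5}:  v_{2} + v_{5} = v_{3} + v_{7} ; sig = [2:1,1]
  P = {2,8}:  v_{2} + v_{8} = v_{5} + v_{7} ; sig = [2:1,1]
  P = {4,9}:  v_{4} + v_{9} = v_{1} + v_{3} ; sig = [2:1,1]
  P = {8,9}:  v_{8} + v_{9} = 2·v_{5} + v_{6} ; sig = [2:1,2]
  P = {3,8}:  v_{3} + v_{8} = 2·v_{5} ; sig = [2:2]
  P = {1,3,7}:  v_{1} + v_{3} + v_{7} = v_{2} ; sig = [3:1]
  P = {5,6,7}:  v_{5} + v_{6} + v_{7} = v_{8} ; sig = [3:1]
  P = {3,4,7}:  v_{3} + v_{4} + v_{7} = 2·v_{2} ; sig = [3:2]

Hence PRS(X_Σ) =
{ [2:] ×2,  [2:1] ×7,  [2:1,1] ×4,  [2:1,2],  [2:2],  [3:1] ×2,  [3:2] }


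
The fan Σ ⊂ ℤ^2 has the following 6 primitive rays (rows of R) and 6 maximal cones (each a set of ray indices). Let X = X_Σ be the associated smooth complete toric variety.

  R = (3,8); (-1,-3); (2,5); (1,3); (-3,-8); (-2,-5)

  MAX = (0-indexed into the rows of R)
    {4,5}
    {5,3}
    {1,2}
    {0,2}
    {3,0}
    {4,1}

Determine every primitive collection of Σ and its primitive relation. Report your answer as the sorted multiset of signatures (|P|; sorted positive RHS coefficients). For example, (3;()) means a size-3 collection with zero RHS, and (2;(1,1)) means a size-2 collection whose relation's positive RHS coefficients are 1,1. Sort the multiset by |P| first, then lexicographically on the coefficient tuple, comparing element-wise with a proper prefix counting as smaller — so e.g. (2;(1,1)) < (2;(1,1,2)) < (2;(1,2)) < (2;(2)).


Δ(Σ) — 6 vertices, 9 min non-faces:

  • {0,4}:  v_{0} + v_{4} = 0  so sig = (2;())
  • {1,3}:  v_{1} + v_{3} = 0  so sig = (2;())
  • {2,5}:  v_{2} + v_{5} = 0  so sig = (2;())
  • {0,1}:  v_{0} + v_{1} = v_{2}  so sig = (2;(1))
  • {0,5}:  v_{0} + v_{5} = v_{3}  so sig = (2;(1))
  • {1,5}:  v_{1} + v_{5} = v_{4}  so sig = (2;(1))
  • {2,3}:  v_{2} + v_{3} = v_{0}  so sig = (2;(1))
  • {2,4}:  v_{2} + v_{4} = v_{1}  so sig = (2;(1))
  • {3,4}:  v_{3} + v_{4} = v_{5}  so sig = (2;(1))

Signatures (|P|; sorted positive RHS coefficients), sorted:
    |P|=2: 9 collections, coeffs (), (), (), (1), (1), (1), (1), (1), (1)


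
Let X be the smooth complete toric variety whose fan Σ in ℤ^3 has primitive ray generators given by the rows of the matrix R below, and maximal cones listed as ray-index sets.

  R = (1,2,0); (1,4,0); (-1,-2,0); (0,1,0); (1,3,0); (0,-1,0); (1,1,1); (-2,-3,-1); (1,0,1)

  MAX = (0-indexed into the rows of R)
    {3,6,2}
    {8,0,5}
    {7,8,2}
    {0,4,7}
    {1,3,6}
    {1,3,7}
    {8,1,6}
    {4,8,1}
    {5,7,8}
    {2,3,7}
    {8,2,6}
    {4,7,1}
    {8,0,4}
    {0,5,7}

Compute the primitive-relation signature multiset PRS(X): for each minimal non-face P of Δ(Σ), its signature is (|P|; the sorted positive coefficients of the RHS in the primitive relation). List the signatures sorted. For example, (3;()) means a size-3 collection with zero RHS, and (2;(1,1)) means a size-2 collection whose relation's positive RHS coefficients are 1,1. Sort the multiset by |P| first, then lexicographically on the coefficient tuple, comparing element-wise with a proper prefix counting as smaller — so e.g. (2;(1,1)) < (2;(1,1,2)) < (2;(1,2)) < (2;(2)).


18 minimal non-faces of Δ(Σ) (on 9 rays):

  P={0,2}:  v_{0} + v_{2} = 0 ; sig = (2;())
  P={3,5}:  v_{3} + v_{5} = 0 ; sig = (2;())
  P={0,3}:  v_{0} + v_{3} = v_{4} ; sig = (2;(1))
  P={1,5}:  v_{1} + v_{5} = v_{4} ; sig = (2;(1))
  P={2,4}:  v_{2} + v_{4} = v_{3} ; sig = (2;(1))
  P={3,4}:  v_{3} + v_{4} = v_{1} ; sig = (2;(1))
  P={3,8}:  v_{3} + v_{8} = v_{6} ; sig = (2;(1))
  P={4,5}:  v_{4} + v_{5} = v_{0} ; sig = (2;(1))
  P={5,6}:  v_{5} + v_{6} = v_{8} ; sig = (2;(1))
  P={6,7}:  v_{6} + v_{7} = v_{2} ; sig = (2;(1))
  P={0,6}:  v_{0} + v_{6} = v_{4} + v_{8} ; sig = (2;(1,1))
  P={2,5}:  v_{2} + v_{5} = v_{7} + v_{8} ; sig = (2;(1,1))
  P={4,6}:  v_{4} + v_{6} = v_{1} + v_{8} ; sig = (2;(1,1))
  P={0,1}:  v_{0} + v_{1} = 2·v_{4} ; sig = (2;(2))
  P={1,2}:  v_{1} + v_{2} = 2·v_{3} ; sig = (2;(2))
  P={4,7,8}:  v_{4} + v_{7} + v_{8} = 0 ; sig = (3;())
  P={0,7,8}:  v_{0} + v_{7} + v_{8} = v_{5} ; sig = (3;(1))
  P={1,7,8}:  v_{1} + v_{7} + v_{8} = v_{3} ; sig = (3;(1))

Signatures (|P|; sorted positive RHS coefficients), sorted:
{ (2;()) ×2,  (2;(1)) ×8,  (2;(1,1)) ×3,  (2;(2)) ×2,  (3;()),  (3;(1)) ×2 }


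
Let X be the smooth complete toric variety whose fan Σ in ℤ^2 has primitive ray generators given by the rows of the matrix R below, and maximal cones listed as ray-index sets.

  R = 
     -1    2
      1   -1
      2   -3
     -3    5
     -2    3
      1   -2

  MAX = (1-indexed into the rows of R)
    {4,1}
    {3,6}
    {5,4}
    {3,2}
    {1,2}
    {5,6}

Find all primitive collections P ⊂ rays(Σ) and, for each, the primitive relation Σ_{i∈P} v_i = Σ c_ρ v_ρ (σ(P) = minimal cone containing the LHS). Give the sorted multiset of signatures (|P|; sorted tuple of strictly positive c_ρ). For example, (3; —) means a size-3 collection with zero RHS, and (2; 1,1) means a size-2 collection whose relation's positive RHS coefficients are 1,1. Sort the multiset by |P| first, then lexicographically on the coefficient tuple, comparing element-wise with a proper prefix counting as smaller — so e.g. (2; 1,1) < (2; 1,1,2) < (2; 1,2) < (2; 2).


Σ has 9 primitive collections:

  {1,6}:  v_{1} + v_{6} = 0 — sig = (2; —)
  {3,5}:  v_{3} + v_{5} = 0 — sig = (2; —)
  {1,3}:  v_{1} + v_{3} = v_{2} — sig = (2; 1)
  {1,5}:  v_{1} + v_{5} = v_{4} — sig = (2; 1)
  {2,5}:  v_{2} + v_{5} = v_{1} — sig = (2; 1)
  {2,6}:  v_{2} + v_{6} = v_{3} — sig = (2; 1)
  {3,4}:  v_{3} + v_{4} = v_{1} — sig = (2; 1)
  {4,6}:  v_{4} + v_{6} = v_{5} — sig = (2; 1)
  {2,4}:  v_{2} + v_{4} = 2·v_{1} — sig = (2; 2)

Sorted signature multiset PRS(X):
    (2; —)
    (2; —)
    (2; 1)
    (2; 1)
    (2; 1)
    (2; 1)
    (2; 1)
    (2; 1)
    (2; 2)


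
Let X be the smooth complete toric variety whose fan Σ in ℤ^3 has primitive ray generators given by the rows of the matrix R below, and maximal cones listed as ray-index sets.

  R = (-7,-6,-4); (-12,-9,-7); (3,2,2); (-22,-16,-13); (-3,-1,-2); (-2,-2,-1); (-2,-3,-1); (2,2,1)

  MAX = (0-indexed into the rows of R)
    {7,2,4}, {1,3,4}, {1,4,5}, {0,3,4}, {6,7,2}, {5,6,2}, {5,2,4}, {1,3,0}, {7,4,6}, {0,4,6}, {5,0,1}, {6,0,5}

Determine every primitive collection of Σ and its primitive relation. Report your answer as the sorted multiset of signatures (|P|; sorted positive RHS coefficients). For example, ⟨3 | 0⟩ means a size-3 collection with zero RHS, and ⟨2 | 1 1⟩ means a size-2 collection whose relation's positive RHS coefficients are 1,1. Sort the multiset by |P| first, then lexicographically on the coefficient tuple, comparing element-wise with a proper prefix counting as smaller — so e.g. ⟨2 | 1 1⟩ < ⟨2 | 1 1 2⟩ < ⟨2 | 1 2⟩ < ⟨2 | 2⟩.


Primitive collections (14):

  P={5,7}:  v_{5} + v_{7} = 0  so sig = ⟨2 | 0⟩
  P={0,7}:  v_{0} + v_{7} = v_{4} + v_{6}  so sig = ⟨2 | 1 1⟩
  P={1,7}:  v_{1} + v_{7} = v_{0} + v_{4}  so sig = ⟨2 | 1 1⟩
  P={2,3}:  v_{2} + v_{3} = v_{1} + v_{4} + 2·v_{5}  so sig = ⟨2 | 1 1 2⟩
  P={1,2}:  v_{1} + v_{2} = v_{4} + 3·v_{5}  so sig = ⟨2 | 1 3⟩
  P={3,6}:  v_{3} + v_{6} = 3·v_{0} + v_{4}  so sig = ⟨2 | 1 3⟩
  P={0,2}:  v_{0} + v_{2} = 2·v_{5}  so sig = ⟨2 | 2⟩
  P={1,6}:  v_{1} + v_{6} = 2·v_{0}  so sig = ⟨2 | 2⟩
  P={3,5}:  v_{3} + v_{5} = 2·v_{1}  so sig = ⟨2 | 2⟩
  P={3,7}:  v_{3} + v_{7} = 2·v_{0} + 2·v_{4}  so sig = ⟨2 | 2 2⟩
  P={0,1,4}:  v_{0} + v_{1} + v_{4} = v_{3}  so sig = ⟨3 | 1⟩
  P={0,4,5}:  v_{0} + v_{4} + v_{5} = v_{1}  so sig = ⟨3 | 1⟩
  P={2,4,6}:  v_{2} + v_{4} + v_{6} = v_{5}  so sig = ⟨3 | 1⟩
  P={4,5,6}:  v_{4} + v_{5} + v_{6} = v_{0}  so sig = ⟨3 | 1⟩

so the primitive-relation signature multiset is
    ⟨2 | 0⟩
    ⟨2 | 1 1⟩
    ⟨2 | 1 1⟩
    ⟨2 | 1 1 2⟩
    ⟨2 | 1 3⟩
    ⟨2 | 1 3⟩
    ⟨2 | 2⟩
    ⟨2 | 2⟩
    ⟨2 | 2⟩
    ⟨2 | 2 2⟩
    ⟨3 | 1⟩
    ⟨3 | 1⟩
    ⟨3 | 1⟩
    ⟨3 | 1⟩


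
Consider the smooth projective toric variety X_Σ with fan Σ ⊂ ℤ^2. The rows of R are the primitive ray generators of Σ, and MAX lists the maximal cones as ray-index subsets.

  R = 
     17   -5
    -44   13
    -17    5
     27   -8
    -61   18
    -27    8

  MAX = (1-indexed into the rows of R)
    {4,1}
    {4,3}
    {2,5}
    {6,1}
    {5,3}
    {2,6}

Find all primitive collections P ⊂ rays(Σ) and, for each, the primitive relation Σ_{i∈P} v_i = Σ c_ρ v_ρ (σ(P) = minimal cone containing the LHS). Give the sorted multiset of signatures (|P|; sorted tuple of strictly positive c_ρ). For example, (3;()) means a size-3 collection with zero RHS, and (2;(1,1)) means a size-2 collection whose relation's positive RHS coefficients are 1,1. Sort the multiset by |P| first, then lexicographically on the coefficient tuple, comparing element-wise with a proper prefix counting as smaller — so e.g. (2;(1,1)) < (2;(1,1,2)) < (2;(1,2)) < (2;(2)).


Δ(Σ) — 6 vertices, 9 min non-faces:

  P={1,3}:  v_{1} + v_{3} = 0  ⟹  sig = (2;())
  P={4,6}:  v_{4} + v_{6} = 0  ⟹  sig = (2;())
  P={1,2}:  v_{1} + v_{2} = v_{6}  ⟹  sig = (2;(1))
  P={1,5}:  v_{1} + v_{5} = v_{2}  ⟹  sig = (2;(1))
  P={2,3}:  v_{2} + v_{3} = v_{5}  ⟹  sig = (2;(1))
  P={2,4}:  v_{2} + v_{4} = v_{3}  ⟹  sig = (2;(1))
  P={3,6}:  v_{3} + v_{6} = v_{2}  ⟹  sig = (2;(1))
  P={4,5}:  v_{4} + v_{5} = 2·v_{3}  ⟹  sig = (2;(2))
  P={5,6}:  v_{5} + v_{6} = 2·v_{2}  ⟹  sig = (2;(2))

Sorted signature multiset PRS(X):
{ (2;()) ×2,  (2;(1)) ×5,  (2;(2)) ×2 }


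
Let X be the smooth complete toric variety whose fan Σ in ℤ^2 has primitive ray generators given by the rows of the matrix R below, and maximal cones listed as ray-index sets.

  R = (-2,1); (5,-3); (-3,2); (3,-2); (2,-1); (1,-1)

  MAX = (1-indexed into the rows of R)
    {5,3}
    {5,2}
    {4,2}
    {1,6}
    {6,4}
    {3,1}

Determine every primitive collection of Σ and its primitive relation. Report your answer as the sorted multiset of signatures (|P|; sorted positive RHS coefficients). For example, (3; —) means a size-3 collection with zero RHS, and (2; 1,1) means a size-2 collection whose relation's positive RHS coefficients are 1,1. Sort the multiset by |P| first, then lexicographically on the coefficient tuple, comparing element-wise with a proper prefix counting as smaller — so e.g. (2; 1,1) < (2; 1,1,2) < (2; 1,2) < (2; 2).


Σ has 9 primitive collections:

  P = {1,5}:  v_{1} + v_{5} = 0 — sig = (2; —)
  P = {3,4}:  v_{3} + v_{4} = 0 — sig = (2; —)
  P = {1,2}:  v_{1} + v_{2} = v_{4} — sig = (2; 1)
  P = {1,4}:  v_{1} + v_{4} = v_{6} — sig = (2; 1)
  P = {2,3}:  v_{2} + v_{3} = v_{5} — sig = (2; 1)
  P = {3,6}:  v_{3} + v_{6} = v_{1} — sig = (2; 1)
  P = {4,5}:  v_{4} + v_{5} = v_{2} — sig = (2; 1)
  P = {5,6}:  v_{5} + v_{6} = v_{4} — sig = (2; 1)
  P = {2,6}:  v_{2} + v_{6} = 2·v_{4} — sig = (2; 2)

Hence PRS(X_Σ) =
{ (2; —) ×2,  (2; 1) ×6,  (2; 2) }


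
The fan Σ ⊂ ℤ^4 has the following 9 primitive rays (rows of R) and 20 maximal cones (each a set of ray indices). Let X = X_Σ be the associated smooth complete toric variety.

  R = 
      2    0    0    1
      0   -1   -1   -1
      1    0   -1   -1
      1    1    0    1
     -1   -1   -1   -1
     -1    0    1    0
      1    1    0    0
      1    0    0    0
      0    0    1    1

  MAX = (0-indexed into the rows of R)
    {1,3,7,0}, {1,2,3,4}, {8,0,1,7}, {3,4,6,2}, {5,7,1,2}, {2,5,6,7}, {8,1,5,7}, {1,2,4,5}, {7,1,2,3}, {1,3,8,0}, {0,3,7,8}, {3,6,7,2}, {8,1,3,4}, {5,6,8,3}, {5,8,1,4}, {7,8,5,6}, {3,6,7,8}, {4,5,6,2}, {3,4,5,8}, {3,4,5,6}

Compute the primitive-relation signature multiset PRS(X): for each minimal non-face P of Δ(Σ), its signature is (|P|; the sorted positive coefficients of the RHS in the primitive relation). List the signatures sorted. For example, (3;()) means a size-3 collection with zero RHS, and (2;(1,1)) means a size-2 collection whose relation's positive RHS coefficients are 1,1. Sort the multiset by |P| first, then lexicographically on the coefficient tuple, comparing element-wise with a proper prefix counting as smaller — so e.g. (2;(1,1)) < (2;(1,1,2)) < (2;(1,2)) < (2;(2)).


|primitive collections| = 12. Relations:

  P={1,6}:  v_{1} + v_{6} = v_{2}  so sig = (2;(1))
  P={2,8}:  v_{2} + v_{8} = v_{7}  so sig = (2;(1))
  P={4,7}:  v_{4} + v_{7} = v_{1}  so sig = (2;(1))
  P={0,5}:  v_{0} + v_{5} = v_{7} + v_{8}  so sig = (2;(1,1))
  P={0,2}:  v_{0} + v_{2} = v_{1} + v_{3} + 2·v_{7}  so sig = (2;(1,1,2))
  P={0,4}:  v_{0} + v_{4} = 2·v_{1} + v_{3} + v_{8}  so sig = (2;(1,1,2))
  P={0,6}:  v_{0} + v_{6} = v_{3} + 2·v_{7}  so sig = (2;(1,2))
  P={1,3,5}:  v_{1} + v_{3} + v_{5} = 0  so sig = (3;())
  P={4,6,8}:  v_{4} + v_{6} + v_{8} = 0  so sig = (3;())
  P={2,3,5}:  v_{2} + v_{3} + v_{5} = v_{6}  so sig = (3;(1))
  P={3,5,7}:  v_{3} + v_{5} + v_{7} = v_{6} + v_{8}  so sig = (3;(1,1))
  P={1,3,7,8}:  v_{1} + v_{3} + v_{7} + v_{8} = v_{0}  so sig = (4;(1))

Signatures (|P|; sorted positive RHS coefficients), sorted:
{ (2;(1)) ×3,  (2;(1,1)),  (2;(1,1,2)) ×2,  (2;(1,2)),  (3;()) ×2,  (3;(1)),  (3;(1,1)),  (4;(1)) }


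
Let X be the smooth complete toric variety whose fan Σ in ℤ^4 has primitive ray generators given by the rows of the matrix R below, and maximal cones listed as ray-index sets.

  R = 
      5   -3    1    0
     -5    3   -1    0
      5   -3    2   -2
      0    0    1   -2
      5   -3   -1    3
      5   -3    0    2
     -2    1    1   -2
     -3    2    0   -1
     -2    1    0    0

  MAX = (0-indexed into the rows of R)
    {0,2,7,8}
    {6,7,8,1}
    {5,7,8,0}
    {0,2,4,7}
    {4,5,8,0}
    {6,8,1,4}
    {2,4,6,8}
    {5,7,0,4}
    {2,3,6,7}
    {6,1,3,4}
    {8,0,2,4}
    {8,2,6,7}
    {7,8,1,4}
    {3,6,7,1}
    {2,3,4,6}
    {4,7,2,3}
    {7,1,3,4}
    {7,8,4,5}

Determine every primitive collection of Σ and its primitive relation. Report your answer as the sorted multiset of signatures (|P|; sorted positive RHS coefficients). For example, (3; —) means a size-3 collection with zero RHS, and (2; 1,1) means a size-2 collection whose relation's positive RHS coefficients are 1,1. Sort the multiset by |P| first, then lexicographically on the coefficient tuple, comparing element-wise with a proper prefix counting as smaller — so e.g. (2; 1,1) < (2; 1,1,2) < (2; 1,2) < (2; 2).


|primitive collections| = 12. Relations:

  P = {0,1}:  v_{0} + v_{1} = 0 — sig = (2; —)
  P = {0,3}:  v_{0} + v_{3} = v_{2} — sig = (2; 1)
  P = {1,2}:  v_{1} + v_{2} = v_{3} — sig = (2; 1)
  P = {3,5}:  v_{3} + v_{5} = v_{0} — sig = (2; 1)
  P = {3,8}:  v_{3} + v_{8} = v_{6} — sig = (2; 1)
  P = {0,6}:  v_{0} + v_{6} = v_{2} + v_{8} — sig = (2; 1,1)
  P = {5,6}:  v_{5} + v_{6} = v_{0} + v_{8} — sig = (2; 1,1)
  P = {1,5}:  v_{1} + v_{5} = v_{4} + v_{7} + v_{8} — sig = (2; 1,1,1)
  P = {2,5}:  v_{2} + v_{5} = 2·v_{0} — sig = (2; 2)
  P = {4,6,7}:  v_{4} + v_{6} + v_{7} = 0 — sig = (3; —)
  P = {0,4,7,8}:  v_{0} + v_{4} + v_{7} + v_{8} = v_{5} — sig = (4; 1)
  P = {2,4,7,8}:  v_{2} + v_{4} + v_{7} + v_{8} = v_{0} — sig = (4; 1)

Hence PRS(X_Σ) =
[(2; —), (2; 1), (2; 1), (2; 1), (2; 1), (2; 1,1), (2; 1,1), (2; 1,1,1), (2; 2), (3; —), (4; 1), (4; 1)]


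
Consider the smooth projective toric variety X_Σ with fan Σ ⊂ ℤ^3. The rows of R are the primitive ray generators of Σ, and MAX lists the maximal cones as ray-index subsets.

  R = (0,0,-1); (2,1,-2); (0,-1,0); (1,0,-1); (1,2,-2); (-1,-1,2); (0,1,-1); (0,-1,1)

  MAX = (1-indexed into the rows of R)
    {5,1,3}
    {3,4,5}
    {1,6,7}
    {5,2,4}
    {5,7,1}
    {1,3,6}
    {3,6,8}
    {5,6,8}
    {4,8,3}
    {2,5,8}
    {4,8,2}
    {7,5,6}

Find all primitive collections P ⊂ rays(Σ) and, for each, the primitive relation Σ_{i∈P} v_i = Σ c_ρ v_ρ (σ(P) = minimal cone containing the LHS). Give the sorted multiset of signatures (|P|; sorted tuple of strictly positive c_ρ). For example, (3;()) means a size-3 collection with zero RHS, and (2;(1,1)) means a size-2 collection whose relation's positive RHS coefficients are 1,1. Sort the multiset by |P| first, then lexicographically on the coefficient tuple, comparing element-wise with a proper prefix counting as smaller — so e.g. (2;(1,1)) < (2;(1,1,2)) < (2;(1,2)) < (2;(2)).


Primitive collections (14):

  P={7,8}:  v_{7} + v_{8} = 0 ; sig = (2;())
  P={1,8}:  v_{1} + v_{8} = v_{3} ; sig = (2;(1))
  P={3,7}:  v_{3} + v_{7} = v_{1} ; sig = (2;(1))
  P={4,6}:  v_{4} + v_{6} = v_{8} ; sig = (2;(1))
  P={2,7}:  v_{2} + v_{7} = v_{4} + v_{5} ; sig = (2;(1,1))
  P={4,7}:  v_{4} + v_{7} = v_{3} + v_{5} ; sig = (2;(1,1))
  P={1,2}:  v_{1} + v_{2} = v_{3} + v_{4} + v_{5} ; sig = (2;(1,1,1))
  P={1,4}:  v_{1} + v_{4} = 2·v_{3} + v_{5} ; sig = (2;(1,2))
  P={2,6}:  v_{2} + v_{6} = v_{5} + 2·v_{8} ; sig = (2;(1,2))
  P={2,3}:  v_{2} + v_{3} = 2·v_{4} ; sig = (2;(2))
  P={3,5,6}:  v_{3} + v_{5} + v_{6} = 0 ; sig = (3;())
  P={1,5,6}:  v_{1} + v_{5} + v_{6} = v_{7} ; sig = (3;(1))
  P={3,5,8}:  v_{3} + v_{5} + v_{8} = v_{4} ; sig = (3;(1))
  P={4,5,8}:  v_{4} + v_{5} + v_{8} = v_{2} ; sig = (3;(1))

Signatures (|P|; sorted positive RHS coefficients), sorted:
    (2;())
    (2;(1))
    (2;(1))
    (2;(1))
    (2;(1,1))
    (2;(1,1))
    (2;(1,1,1))
    (2;(1,2))
    (2;(1,2))
    (2;(2))
    (3;())
    (3;(1))
    (3;(1))
    (3;(1))
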